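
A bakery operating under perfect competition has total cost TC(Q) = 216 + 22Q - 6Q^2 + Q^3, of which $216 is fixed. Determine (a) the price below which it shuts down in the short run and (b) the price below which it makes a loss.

AVC = 22 - 6Q + Q^2; minimized at Q = 3, giving min AVC = $13. That is the shutdown price.
ATC = 216/Q + 22 - 6Q + Q^2. Setting dATC/dQ = −216/Q^2 − 6 + 2Q = 0 gives Q = 6 (since 2·6^3 − 6·6^2 = 216).
min ATC = 216/6 + 22 − 6·6 + 6^2 = $58. That is the break-even price.
Between these two prices the firm operates at a loss; above $58 it earns a profit.

Shutdown price = $13; break-even price = $58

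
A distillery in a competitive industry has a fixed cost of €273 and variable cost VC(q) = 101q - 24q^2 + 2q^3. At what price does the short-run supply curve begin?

€29 per unit

Short-run supply begins at min AVC. From VC = 101q - 24q^2 + 2q^3, AVC = 101 - 24q + 2q^2.
At the minimum of AVC, MC = AVC. MC = 101 - 48q + 6q^2; setting MC = AVC gives 4q^2 - 24q = 0, so q = 6. min AVC = 29.
So the shutdown price is €29.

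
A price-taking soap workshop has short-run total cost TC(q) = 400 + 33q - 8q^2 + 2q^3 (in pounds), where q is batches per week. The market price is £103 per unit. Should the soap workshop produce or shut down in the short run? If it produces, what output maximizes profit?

From TC, MC = TC'(q) = 33 - 16q + 6q^2 and AVC = VC/q = 33 - 8q + 2q^2.
AVC is minimized where dAVC/dq = -8 + 4q = 0, at q = 2; min AVC = 33 - 8·2 + 2·2^2 = £25.
Since P = £103 ≥ min AVC = £25, price covers variable cost and the firm should produce.
Set P = MC: 103 = 33 - 16q + 6q^2 → -70 - 16q + 6q^2 = 0. The roots are q = -7/3 and q = 5; the profit-maximizing output is on the rising part of MC, so q* = 5.
Check: AVC at q = 5 is £43 ≤ P, so revenue covers variable cost.
Profit = P·q − TC = 103·5 − 615 = -£100, a loss, but smaller than the £400 fixed cost the firm would lose by shutting down.

Produce at q = 5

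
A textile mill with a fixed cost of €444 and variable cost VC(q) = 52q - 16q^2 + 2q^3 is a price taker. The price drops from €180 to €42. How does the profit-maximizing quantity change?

AVC = 52 - 16q + 2q^2, minimized at q = 4 where min AVC = €20. MC = 52 - 32q + 6q^2.
At P = €180 ≥ min AVC, set P = MC on the rising branch: q = 8.
At P = €42 ≥ min AVC, set P = MC: q = 5. The firm stays open but cuts output.

Output falls from 8 to 5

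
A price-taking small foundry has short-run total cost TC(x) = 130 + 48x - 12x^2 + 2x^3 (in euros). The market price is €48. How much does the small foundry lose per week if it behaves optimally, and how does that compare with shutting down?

Profit = -€66 at x = 4

AVC = 48 - 12x + 2x^2; min AVC = €30 at x = 3. Since P = €48 ≥ min AVC, the firm produces.
With MC = 48 - 24x + 6x^2, P = MC on the upward-sloping part at x* = 4.
TR = 48·4 = 192. TC = 130 + 128 = 258. Profit = 192 − 258 = -€66.
By producing, the firm covers all variable cost plus €64 of fixed cost; shutting down would lose the full €130.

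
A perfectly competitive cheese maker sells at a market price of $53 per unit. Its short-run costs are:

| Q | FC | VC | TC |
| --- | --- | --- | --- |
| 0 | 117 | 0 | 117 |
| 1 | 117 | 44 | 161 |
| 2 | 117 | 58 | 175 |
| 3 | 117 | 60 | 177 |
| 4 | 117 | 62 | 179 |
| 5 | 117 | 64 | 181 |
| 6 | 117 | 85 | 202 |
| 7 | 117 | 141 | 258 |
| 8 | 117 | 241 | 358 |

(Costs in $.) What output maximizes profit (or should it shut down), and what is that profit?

Q = 6; profit = $116

Compute π = P·Q − TC at each output: Q=0: -117; Q=1: -108; Q=2: -69; Q=3: -18; Q=4: 33; Q=5: 84; Q=6: 116; Q=7: 113; Q=8: 66.
Profit is maximized at Q = 6. AVC there is 85/6 = $14.17 ≤ P, so producing beats shutting down (which would give -$117).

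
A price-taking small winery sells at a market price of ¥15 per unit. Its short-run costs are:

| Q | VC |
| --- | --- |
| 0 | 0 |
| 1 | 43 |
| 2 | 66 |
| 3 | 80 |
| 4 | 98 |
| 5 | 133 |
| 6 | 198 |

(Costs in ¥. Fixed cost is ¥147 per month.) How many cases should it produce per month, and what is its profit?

Compute π = P·Q − TC at each output: Q=0: -147; Q=1: -175; Q=2: -183; Q=3: -182; Q=4: -185; Q=5: -205; Q=6: -255.
Profit is highest at Q = 0. Equivalently, the lowest AVC in the table is 98/4 ≈ ¥24.50 at Q = 4, and P = ¥15 falls below it — price never covers variable cost, so the firm shuts down and loses only its fixed cost.

Q = 0 (shut down); profit = -¥147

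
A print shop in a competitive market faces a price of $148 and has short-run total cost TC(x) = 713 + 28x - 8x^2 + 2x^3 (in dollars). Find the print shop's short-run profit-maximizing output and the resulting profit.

AVC = 28 - 8x + 2x^2 has its minimum $20 at x = 2; price $148 clears that bar, so the firm operates.
With MC = 28 - 16x + 6x^2, P = MC on the upward-sloping part at x* = 6.
TR = 148·6 = 888. TC = 713 + 312 = 1025. Profit = 888 − 1025 = -$137.
Shutting down would mean losing the fixed cost of $713, so operating at a loss of $137 is better by $576.

Profit = -$137 at x = 6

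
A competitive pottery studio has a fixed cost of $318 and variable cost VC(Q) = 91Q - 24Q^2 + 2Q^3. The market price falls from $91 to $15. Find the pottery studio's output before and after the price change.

Output falls from 8 to 0 (the firm shuts down)

MC = 91 - 48Q + 6Q^2; the shutdown threshold is min AVC = $19 (at Q = 6).
With P = $91 above the shutdown price, P = MC gives Q = 8.
At P = $15 < min AVC = $19, price no longer covers variable cost at any output, so the firm shuts down: Q = 0.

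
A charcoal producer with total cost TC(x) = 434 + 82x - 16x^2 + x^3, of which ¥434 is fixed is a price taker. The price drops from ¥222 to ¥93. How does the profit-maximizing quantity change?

Output falls from 14 to 11

MC = 82 - 32x + 3x^2; the shutdown threshold is min AVC = ¥18 (at x = 8).
With P = ¥222 above the shutdown price, P = MC gives x = 14.
At P = ¥93 ≥ min AVC, set P = MC: x = 11. The firm stays open but cuts output.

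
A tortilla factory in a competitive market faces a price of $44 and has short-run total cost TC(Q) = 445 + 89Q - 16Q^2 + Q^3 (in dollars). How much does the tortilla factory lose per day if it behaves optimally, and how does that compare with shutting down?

Profit = -$283 at Q = 9

AVC = 89 - 16Q + Q^2 has its minimum $25 at Q = 8; price $44 clears that bar, so the firm operates.
MC = 89 - 32Q + 3Q^2. Setting P = MC and taking the root on the rising branch gives Q* = 9.
TR = 44·9 = 396. TC = 445 + 234 = 679. Profit = 396 − 679 = -$283.
That loss of $283 beats the $445 the firm would lose by shutting down; producing recovers $162 of fixed cost.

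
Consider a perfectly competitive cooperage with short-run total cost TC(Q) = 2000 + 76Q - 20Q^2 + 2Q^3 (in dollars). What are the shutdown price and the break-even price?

Shutdown price = $26; break-even price = $276

Shutdown price = min AVC. AVC = 76 - 20Q + 2Q^2, with vertex at Q = 5 and minimum $26.
ATC = 2000/Q + 76 - 20Q + 2Q^2. Setting dATC/dQ = −2000/Q^2 − 20 + 4Q = 0 gives Q = 10 (since 4·10^3 − 20·10^2 = 2000).
min ATC = 2000/10 + 76 − 20·10 + 2·10^2 = $276. That is the break-even price.
For $26 ≤ P < $276 the firm produces at a loss; below $26 it shuts down.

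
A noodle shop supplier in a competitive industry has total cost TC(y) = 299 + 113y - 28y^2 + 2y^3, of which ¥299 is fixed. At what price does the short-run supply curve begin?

The firm shuts down when price falls below the minimum of average variable cost. AVC = VC/y = 113 - 28y + 2y^2.
At the minimum of AVC, MC = AVC. MC = 113 - 56y + 6y^2; setting MC = AVC gives 4y^2 - 28y = 0, so y = 7. min AVC = 15.
The firm shuts down for any P below ¥15.

¥15 per unit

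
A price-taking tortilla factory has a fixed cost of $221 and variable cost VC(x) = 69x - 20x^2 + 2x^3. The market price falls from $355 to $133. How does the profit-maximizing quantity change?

Output falls from 11 to 8

MC = 69 - 40x + 6x^2; the shutdown threshold is min AVC = $19 (at x = 5).
With P = $355 above the shutdown price, P = MC gives x = 11.
At P = $133 ≥ min AVC, set P = MC: x = 8. The firm stays open but cuts output.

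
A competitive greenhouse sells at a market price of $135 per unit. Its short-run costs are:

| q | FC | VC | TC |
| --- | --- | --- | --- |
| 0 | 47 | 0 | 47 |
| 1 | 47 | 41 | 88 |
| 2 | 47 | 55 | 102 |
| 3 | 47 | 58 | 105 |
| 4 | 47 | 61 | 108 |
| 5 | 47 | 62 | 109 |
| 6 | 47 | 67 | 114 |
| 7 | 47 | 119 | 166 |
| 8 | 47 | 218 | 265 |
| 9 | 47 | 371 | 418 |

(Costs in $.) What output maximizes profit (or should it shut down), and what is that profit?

q = 8; profit = $815

Compute π = P·q − TC at each output: q=0: -47; q=1: 47; q=2: 168; q=3: 300; q=4: 432; q=5: 566; q=6: 696; q=7: 779; q=8: 815; q=9: 797.
Profit is maximized at q = 8. AVC there is 218/8 = $27.25 ≤ P, so producing beats shutting down (which would give -$47).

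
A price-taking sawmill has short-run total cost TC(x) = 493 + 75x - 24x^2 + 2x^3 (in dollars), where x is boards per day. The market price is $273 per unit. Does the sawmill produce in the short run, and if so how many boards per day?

Produce at x = 11

From TC, MC = TC'(x) = 75 - 48x + 6x^2 and AVC = VC/x = 75 - 24x + 2x^2.
AVC is minimized where dAVC/dx = -24 + 4x = 0, at x = 6; min AVC = 75 - 24·6 + 2·6^2 = $3.
Because $273 ≥ $3, revenue can cover variable cost; the firm operates.
Solving P = MC: -198 - 48x + 6x^2 = 0 ⇒ x = -3 or 11. On the upward-sloping branch, x* = 11.
Check: AVC at x = 11 is $53 ≤ P, so revenue covers variable cost.
Profit = P·x − TC = 273·11 − 1076 = $1927.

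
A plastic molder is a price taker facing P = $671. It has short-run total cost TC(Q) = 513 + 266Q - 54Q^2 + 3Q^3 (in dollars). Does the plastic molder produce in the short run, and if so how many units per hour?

Strip out fixed cost: VC = 266Q - 54Q^2 + 3Q^3. Then AVC = 266 - 54Q + 3Q^2 and MC = 266 - 108Q + 9Q^2.
AVC hits its minimum where MC = AVC, at Q = 9, giving min AVC = 266 - 54·9 + 3·9^2 = $23.
P = $671 exceeds min AVC = $23, so the firm stays open.
P = MC gives -405 - 108Q + 9Q^2 = 0, with roots -3 and 15. Take the larger (rising MC): Q* = 15.
Check: AVC at Q = 15 is $131 ≤ P, so revenue covers variable cost.
Profit = P·Q − TC = 671·15 − 2478 = $7587.

Produce at Q = 15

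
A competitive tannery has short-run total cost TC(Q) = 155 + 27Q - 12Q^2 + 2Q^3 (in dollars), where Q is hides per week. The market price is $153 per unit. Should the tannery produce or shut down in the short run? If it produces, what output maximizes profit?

Variable cost is VC = 27Q - 12Q^2 + 2Q^3, so AVC = VC/Q = 27 - 12Q + 2Q^2 and MC = dTC/dQ = 27 - 24Q + 6Q^2.
AVC is minimized where dAVC/dQ = -12 + 4Q = 0, at Q = 3; min AVC = 27 - 12·3 + 2·3^2 = $9.
P = $153 exceeds min AVC = $9, so the firm stays open.
Solving P = MC: -126 - 24Q + 6Q^2 = 0 ⇒ Q = -3 or 7. On the upward-sloping branch, Q* = 7.
Check: AVC at Q = 7 is $41 ≤ P, so revenue covers variable cost.
Profit = P·Q − TC = 153·7 − 442 = $629.

Produce at Q = 7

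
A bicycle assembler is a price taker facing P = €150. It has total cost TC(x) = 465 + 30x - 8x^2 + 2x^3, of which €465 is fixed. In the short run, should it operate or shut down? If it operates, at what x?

From TC, MC = TC'(x) = 30 - 16x + 6x^2 and AVC = VC/x = 30 - 8x + 2x^2.
AVC is minimized where dAVC/dx = -8 + 4x = 0, at x = 2; min AVC = 30 - 8·2 + 2·2^2 = €22.
Since P = €150 ≥ min AVC = €22, price covers variable cost and the firm should produce.
Solving P = MC: -120 - 16x + 6x^2 = 0 ⇒ x = -10/3 or 6. On the upward-sloping branch, x* = 6.
Check: AVC at x = 6 is €54 ≤ P, so revenue covers variable cost.
Profit = P·x − TC = 150·6 − 789 = €111.

Produce at x = 6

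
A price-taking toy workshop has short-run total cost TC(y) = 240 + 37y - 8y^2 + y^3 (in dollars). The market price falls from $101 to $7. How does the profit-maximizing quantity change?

MC = 37 - 16y + 3y^2; the shutdown threshold is min AVC = $21 (at y = 4).
With P = $101 above the shutdown price, P = MC gives y = 8.
At P = $7 < min AVC = $21, price no longer covers variable cost at any output, so the firm shuts down: y = 0.

Output falls from 8 to 0 (the firm shuts down)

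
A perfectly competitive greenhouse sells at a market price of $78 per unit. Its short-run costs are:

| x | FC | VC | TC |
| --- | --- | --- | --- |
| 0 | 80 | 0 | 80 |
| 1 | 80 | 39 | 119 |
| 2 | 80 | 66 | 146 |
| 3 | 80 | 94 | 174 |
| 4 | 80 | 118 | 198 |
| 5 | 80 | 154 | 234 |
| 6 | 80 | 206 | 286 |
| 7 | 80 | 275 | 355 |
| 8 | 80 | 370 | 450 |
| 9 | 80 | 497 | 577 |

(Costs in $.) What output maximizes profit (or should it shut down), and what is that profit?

x = 7; profit = $191

Compute π = P·x − TC at each output: x=0: -80; x=1: -41; x=2: 10; x=3: 60; x=4: 114; x=5: 156; x=6: 182; x=7: 191; x=8: 174; x=9: 125.
Profit is maximized at x = 7. AVC there is 275/7 = $39.29 ≤ P, so producing beats shutting down (which would give -$80).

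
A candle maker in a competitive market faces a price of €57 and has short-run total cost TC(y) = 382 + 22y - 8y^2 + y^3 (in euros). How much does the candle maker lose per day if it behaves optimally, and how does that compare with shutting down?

AVC = 22 - 8y + y^2; min AVC = €6 at y = 4. Since P = €57 ≥ min AVC, the firm produces.
With MC = 22 - 16y + 3y^2, P = MC on the upward-sloping part at y* = 7.
TR = 57·7 = 399. TC = 382 + 105 = 487. Profit = 399 − 487 = -€88.
That loss of €88 beats the €382 the firm would lose by shutting down; producing recovers €294 of fixed cost.

Profit = -€88 at y = 7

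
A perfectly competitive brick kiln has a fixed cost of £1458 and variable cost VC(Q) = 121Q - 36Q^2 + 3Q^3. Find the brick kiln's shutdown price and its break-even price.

Shutdown price = £13; break-even price = £202

AVC = 121 - 36Q + 3Q^2; minimized at Q = 6, giving min AVC = £13. That is the shutdown price.
ATC = 1458/Q + 121 - 36Q + 3Q^2. Setting dATC/dQ = −1458/Q^2 − 36 + 6Q = 0 gives Q = 9 (since 6·9^3 − 36·9^2 = 1458).
min ATC = 1458/9 + 121 − 36·9 + 3·9^2 = £202. That is the break-even price.
Between these two prices the firm operates at a loss; above £202 it earns a profit.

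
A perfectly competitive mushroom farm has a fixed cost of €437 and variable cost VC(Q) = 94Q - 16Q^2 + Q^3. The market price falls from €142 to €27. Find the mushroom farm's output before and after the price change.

AVC = 94 - 16Q + Q^2, minimized at Q = 8 where min AVC = €30. MC = 94 - 32Q + 3Q^2.
With P = €142 above the shutdown price, P = MC gives Q = 12.
At P = €27 < min AVC = €30, price no longer covers variable cost at any output, so the firm shuts down: Q = 0.

Output falls from 12 to 0 (the firm shuts down)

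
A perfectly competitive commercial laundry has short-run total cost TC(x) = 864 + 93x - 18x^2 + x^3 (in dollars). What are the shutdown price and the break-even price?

Shutdown price = min AVC. AVC = 93 - 18x + x^2, with vertex at x = 9 and minimum $12.
ATC = 864/x + 93 - 18x + x^2. Setting dATC/dx = −864/x^2 − 18 + 2x = 0 gives x = 12 (since 2·12^3 − 18·12^2 = 864).
min ATC = 864/12 + 93 − 18·12 + 12^2 = $93. That is the break-even price.
Between these two prices the firm operates at a loss; above $93 it earns a profit.

Shutdown price = $12; break-even price = $93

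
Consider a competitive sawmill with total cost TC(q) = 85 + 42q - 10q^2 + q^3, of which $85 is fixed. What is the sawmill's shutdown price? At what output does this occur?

$17 per unit, at q = 5

Short-run supply begins at min AVC. From VC = 42q - 10q^2 + q^3, AVC = 42 - 10q + q^2.
At the minimum of AVC, MC = AVC. MC = 42 - 20q + 3q^2; setting MC = AVC gives 2q^2 - 10q = 0, so q = 5. min AVC = 17.
For P < $17 the firm produces nothing.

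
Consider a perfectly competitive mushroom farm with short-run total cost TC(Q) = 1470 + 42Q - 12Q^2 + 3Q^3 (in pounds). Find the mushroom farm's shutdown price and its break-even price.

Shutdown price = min AVC. AVC = 42 - 12Q + 3Q^2, with vertex at Q = 2 and minimum £30.
ATC = 1470/Q + 42 - 12Q + 3Q^2. Setting dATC/dQ = −1470/Q^2 − 12 + 6Q = 0 gives Q = 7 (since 6·7^3 − 12·7^2 = 1470).
min ATC = 1470/7 + 42 − 12·7 + 3·7^2 = £315. That is the break-even price.
Between these two prices the firm operates at a loss; above £315 it earns a profit.

Shutdown price = £30; break-even price = £315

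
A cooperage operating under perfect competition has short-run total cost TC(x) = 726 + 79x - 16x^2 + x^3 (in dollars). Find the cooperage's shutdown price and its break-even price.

AVC = 79 - 16x + x^2; minimized at x = 8, giving min AVC = $15. That is the shutdown price.
ATC = 726/x + 79 - 16x + x^2. Setting dATC/dx = −726/x^2 − 16 + 2x = 0 gives x = 11 (since 2·11^3 − 16·11^2 = 726).
min ATC = 726/11 + 79 − 16·11 + 11^2 = $90. That is the break-even price.
For $15 ≤ P < $90 the firm produces at a loss; below $15 it shuts down.

Shutdown price = $15; break-even price = $90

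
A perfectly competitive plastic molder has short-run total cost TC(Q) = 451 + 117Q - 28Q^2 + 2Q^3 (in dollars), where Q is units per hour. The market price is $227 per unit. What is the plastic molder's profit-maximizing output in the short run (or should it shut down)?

Produce at Q = 11

Variable cost is VC = 117Q - 28Q^2 + 2Q^3, so AVC = VC/Q = 117 - 28Q + 2Q^2 and MC = dTC/dQ = 117 - 56Q + 6Q^2.
AVC hits its minimum where MC = AVC, at Q = 7, giving min AVC = 117 - 28·7 + 2·7^2 = $19.
Because $227 ≥ $19, revenue can cover variable cost; the firm operates.
Solving P = MC: -110 - 56Q + 6Q^2 = 0 ⇒ Q = -5/3 or 11. On the upward-sloping branch, Q* = 11.
Check: AVC at Q = 11 is $51 ≤ P, so revenue covers variable cost.
Profit = P·Q − TC = 227·11 − 1012 = $1485.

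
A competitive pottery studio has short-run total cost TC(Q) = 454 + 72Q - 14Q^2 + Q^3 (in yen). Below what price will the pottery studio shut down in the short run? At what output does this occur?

¥23 per unit, at Q = 7

Short-run supply begins at min AVC. From VC = 72Q - 14Q^2 + Q^3, AVC = 72 - 14Q + Q^2.
At the minimum of AVC, MC = AVC. MC = 72 - 28Q + 3Q^2; setting MC = AVC gives 2Q^2 - 14Q = 0, so Q = 7. min AVC = 23.
The firm shuts down for any P below ¥23.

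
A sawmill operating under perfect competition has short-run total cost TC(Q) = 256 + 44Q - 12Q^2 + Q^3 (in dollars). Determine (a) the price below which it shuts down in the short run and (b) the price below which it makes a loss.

Shutdown price = $8; break-even price = $44

Shutdown price = min AVC. AVC = 44 - 12Q + Q^2, with vertex at Q = 6 and minimum $8.
ATC = 256/Q + 44 - 12Q + Q^2. Setting dATC/dQ = −256/Q^2 − 12 + 2Q = 0 gives Q = 8 (since 2·8^3 − 12·8^2 = 256).
min ATC = 256/8 + 44 − 12·8 + 8^2 = $44. That is the break-even price.
Between these two prices the firm operates at a loss; above $44 it earns a profit.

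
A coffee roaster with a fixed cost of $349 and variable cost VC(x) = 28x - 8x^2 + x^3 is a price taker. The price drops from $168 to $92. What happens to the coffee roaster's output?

Output falls from 10 to 8

MC = 28 - 16x + 3x^2; the shutdown threshold is min AVC = $12 (at x = 4).
At P = $168 ≥ min AVC, set P = MC on the rising branch: x = 10.
At P = $92 ≥ min AVC, set P = MC: x = 8. The firm stays open but cuts output.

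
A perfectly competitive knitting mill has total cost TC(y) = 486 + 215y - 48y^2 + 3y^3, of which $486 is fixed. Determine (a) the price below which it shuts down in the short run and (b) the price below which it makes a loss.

Shutdown price = min AVC. AVC = 215 - 48y + 3y^2, with vertex at y = 8 and minimum $23.
ATC = 486/y + 215 - 48y + 3y^2. Setting dATC/dy = −486/y^2 − 48 + 6y = 0 gives y = 9 (since 6·9^3 − 48·9^2 = 486).
min ATC = 486/9 + 215 − 48·9 + 3·9^2 = $80. That is the break-even price.
Between these two prices the firm operates at a loss; above $80 it earns a profit.

Shutdown price = $23; break-even price = $80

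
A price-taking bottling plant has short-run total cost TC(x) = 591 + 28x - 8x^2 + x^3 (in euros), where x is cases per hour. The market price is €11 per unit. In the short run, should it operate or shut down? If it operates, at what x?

Shut down

Strip out fixed cost: VC = 28x - 8x^2 + x^3. Then AVC = 28 - 8x + x^2 and MC = 28 - 16x + 3x^2.
AVC hits its minimum where MC = AVC, at x = 4, giving min AVC = 28 - 8·4 + 4^2 = €12.
P = €11 lies below min AVC = €12; no output level covers variable cost.
Best response: produce nothing and absorb the €591 fixed cost.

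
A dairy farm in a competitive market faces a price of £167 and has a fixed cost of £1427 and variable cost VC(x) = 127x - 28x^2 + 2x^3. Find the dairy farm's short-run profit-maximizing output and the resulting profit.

AVC = 127 - 28x + 2x^2; min AVC = £29 at x = 7. Since P = £167 ≥ min AVC, the firm produces.
MC = 127 - 56x + 6x^2. Setting P = MC and taking the root on the rising branch gives x* = 10.
TR = 167·10 = 1670. TC = 1427 + 470 = 1897. Profit = 1670 − 1897 = -£227.
Shutting down would mean losing the fixed cost of £1427, so operating at a loss of £227 is better by £1200.

Profit = -£227 at x = 10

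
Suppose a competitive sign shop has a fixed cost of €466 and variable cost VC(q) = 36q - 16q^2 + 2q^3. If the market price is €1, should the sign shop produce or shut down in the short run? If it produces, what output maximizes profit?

Variable cost is VC = 36q - 16q^2 + 2q^3, so AVC = VC/q = 36 - 16q + 2q^2 and MC = dTC/dq = 36 - 32q + 6q^2.
AVC hits its minimum where MC = AVC, at q = 4, giving min AVC = 36 - 16·4 + 2·4^2 = €4.
P = €1 lies below min AVC = €4; no output level covers variable cost.
Shutting down limits the loss to fixed cost, €466.

Shut down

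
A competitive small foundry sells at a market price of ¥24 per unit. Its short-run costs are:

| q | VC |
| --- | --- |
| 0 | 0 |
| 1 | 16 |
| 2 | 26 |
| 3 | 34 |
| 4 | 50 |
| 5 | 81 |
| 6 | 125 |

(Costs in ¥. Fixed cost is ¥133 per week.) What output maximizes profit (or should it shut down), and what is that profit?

q = 4; profit = -¥87

Profit at each row (π = 24q − TC): q=0: -133; q=1: -125; q=2: -111; q=3: -95; q=4: -87; q=5: -94; q=6: -114.
Profit is maximized at q = 4. AVC there is 50/4 = ¥12.50 ≤ P, so producing beats shutting down (which would give -¥133).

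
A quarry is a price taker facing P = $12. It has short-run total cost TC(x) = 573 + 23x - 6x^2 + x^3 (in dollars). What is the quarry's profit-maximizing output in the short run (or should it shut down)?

Strip out fixed cost: VC = 23x - 6x^2 + x^3. Then AVC = 23 - 6x + x^2 and MC = 23 - 12x + 3x^2.
AVC is minimized where dAVC/dx = -6 + 2x = 0, at x = 3; min AVC = 23 - 6·3 + 3^2 = $14.
Since P = $12 < min AVC = $14, price fails to cover variable cost at any output.
Best response: produce nothing and absorb the $573 fixed cost.

Shut down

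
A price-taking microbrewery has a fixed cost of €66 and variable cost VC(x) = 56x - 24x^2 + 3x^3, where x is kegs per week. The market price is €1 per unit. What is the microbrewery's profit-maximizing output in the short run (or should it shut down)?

Shut down

Strip out fixed cost: VC = 56x - 24x^2 + 3x^3. Then AVC = 56 - 24x + 3x^2 and MC = 56 - 48x + 9x^2.
The AVC parabola has its vertex at x = 24/6 = 4, where AVC = 56 - 24·4 + 3·4^2 = €8.
P = €1 lies below min AVC = €8; no output level covers variable cost.
Best response: produce nothing and absorb the €66 fixed cost.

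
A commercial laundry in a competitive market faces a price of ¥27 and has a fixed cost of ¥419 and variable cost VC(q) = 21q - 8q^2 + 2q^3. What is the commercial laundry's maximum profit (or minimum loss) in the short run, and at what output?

AVC = 21 - 8q + 2q^2; min AVC = ¥13 at q = 2. Since P = ¥27 ≥ min AVC, the firm produces.
With MC = 21 - 16q + 6q^2, P = MC on the upward-sloping part at q* = 3.
TR = 27·3 = 81. TC = 419 + 45 = 464. Profit = 81 − 464 = -¥383.
That loss of ¥383 beats the ¥419 the firm would lose by shutting down; producing recovers ¥36 of fixed cost.

Profit = -¥383 at q = 3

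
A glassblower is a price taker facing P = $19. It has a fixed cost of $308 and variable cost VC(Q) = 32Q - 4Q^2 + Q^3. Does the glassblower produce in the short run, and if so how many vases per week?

Strip out fixed cost: VC = 32Q - 4Q^2 + Q^3. Then AVC = 32 - 4Q + Q^2 and MC = 32 - 8Q + 3Q^2.
The AVC parabola has its vertex at Q = 4/2 = 2, where AVC = 32 - 4·2 + 2^2 = $28.
With P < min AVC ($19 < $28), every unit sold adds to the loss.
The firm minimizes its loss by shutting down and losing only its fixed cost of $308.

Shut down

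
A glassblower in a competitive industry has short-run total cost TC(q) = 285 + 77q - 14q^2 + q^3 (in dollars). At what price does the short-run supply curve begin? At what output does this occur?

The shutdown price is the minimum of AVC. VC = 77q - 14q^2 + q^3, so AVC = 77 - 14q + q^2.
dAVC/dq = -14 + 2q = 0 gives q = 7. min AVC = 77 - 14·7 + 7^2 = 28.
The firm shuts down for any P below $28.

$28 per unit, at q = 7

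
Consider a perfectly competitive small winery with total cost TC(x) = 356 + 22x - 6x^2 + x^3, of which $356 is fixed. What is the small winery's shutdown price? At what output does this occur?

$13 per unit, at x = 3

The firm shuts down when price falls below the minimum of average variable cost. AVC = VC/x = 22 - 6x + x^2.
dAVC/dx = -6 + 2x = 0 gives x = 3. min AVC = 22 - 6·3 + 3^2 = 13.
The firm shuts down for any P below $13.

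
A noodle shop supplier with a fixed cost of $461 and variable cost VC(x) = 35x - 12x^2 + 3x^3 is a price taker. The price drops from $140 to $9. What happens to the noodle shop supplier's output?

Output falls from 5 to 0 (the firm shuts down)

AVC = 35 - 12x + 3x^2, minimized at x = 2 where min AVC = $23. MC = 35 - 24x + 9x^2.
With P = $140 above the shutdown price, P = MC gives x = 5.
At P = $9 < min AVC = $23, price no longer covers variable cost at any output, so the firm shuts down: x = 0.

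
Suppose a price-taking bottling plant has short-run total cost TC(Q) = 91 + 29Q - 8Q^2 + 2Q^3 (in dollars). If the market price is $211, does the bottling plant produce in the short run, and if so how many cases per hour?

From TC, MC = TC'(Q) = 29 - 16Q + 6Q^2 and AVC = VC/Q = 29 - 8Q + 2Q^2.
AVC hits its minimum where MC = AVC, at Q = 2, giving min AVC = 29 - 8·2 + 2·2^2 = $21.
Because $211 ≥ $21, revenue can cover variable cost; the firm operates.
P = MC gives -182 - 16Q + 6Q^2 = 0, with roots -13/3 and 7. Take the larger (rising MC): Q* = 7.
Check: AVC at Q = 7 is $71 ≤ P, so revenue covers variable cost.
Profit = P·Q − TC = 211·7 − 588 = $889.

Produce at Q = 7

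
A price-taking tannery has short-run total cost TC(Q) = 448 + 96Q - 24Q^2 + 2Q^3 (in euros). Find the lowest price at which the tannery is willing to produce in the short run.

€24 per unit

Short-run supply begins at min AVC. From VC = 96Q - 24Q^2 + 2Q^3, AVC = 96 - 24Q + 2Q^2.
dAVC/dQ = -24 + 4Q = 0 gives Q = 6. min AVC = 96 - 24·6 + 2·6^2 = 24.
For P < €24 the firm produces nothing.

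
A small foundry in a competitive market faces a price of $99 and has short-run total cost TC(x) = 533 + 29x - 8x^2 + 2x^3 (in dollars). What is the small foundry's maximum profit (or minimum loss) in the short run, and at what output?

Profit = -$233 at x = 5

AVC = 29 - 8x + 2x^2 has its minimum $21 at x = 2; price $99 clears that bar, so the firm operates.
MC = 29 - 16x + 6x^2. Setting P = MC and taking the root on the rising branch gives x* = 5.
TR = 99·5 = 495. TC = 533 + 195 = 728. Profit = 495 − 728 = -$233.
That loss of $233 beats the $533 the firm would lose by shutting down; producing recovers $300 of fixed cost.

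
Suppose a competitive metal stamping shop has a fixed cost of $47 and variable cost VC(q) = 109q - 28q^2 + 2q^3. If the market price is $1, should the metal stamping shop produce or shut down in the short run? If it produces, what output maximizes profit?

Shut down

Variable cost is VC = 109q - 28q^2 + 2q^3, so AVC = VC/q = 109 - 28q + 2q^2 and MC = dTC/dq = 109 - 56q + 6q^2.
AVC hits its minimum where MC = AVC, at q = 7, giving min AVC = 109 - 28·7 + 2·7^2 = $11.
P = $1 lies below min AVC = $11; no output level covers variable cost.
Shutting down limits the loss to fixed cost, $47.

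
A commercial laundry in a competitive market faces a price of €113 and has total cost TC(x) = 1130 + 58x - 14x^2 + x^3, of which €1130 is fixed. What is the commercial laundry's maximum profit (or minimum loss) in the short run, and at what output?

AVC = 58 - 14x + x^2 has its minimum €9 at x = 7; price €113 clears that bar, so the firm operates.
With MC = 58 - 28x + 3x^2, P = MC on the upward-sloping part at x* = 11.
TR = 113·11 = 1243. TC = 1130 + 275 = 1405. Profit = 1243 − 1405 = -€162.
Shutting down would mean losing the fixed cost of €1130, so operating at a loss of €162 is better by €968.

Profit = -€162 at x = 11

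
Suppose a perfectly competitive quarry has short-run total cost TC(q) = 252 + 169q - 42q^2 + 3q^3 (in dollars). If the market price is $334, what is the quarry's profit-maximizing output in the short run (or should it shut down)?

Strip out fixed cost: VC = 169q - 42q^2 + 3q^3. Then AVC = 169 - 42q + 3q^2 and MC = 169 - 84q + 9q^2.
The AVC parabola has its vertex at q = 42/6 = 7, where AVC = 169 - 42·7 + 3·7^2 = $22.
P = $334 exceeds min AVC = $22, so the firm stays open.
Solving P = MC: -165 - 84q + 9q^2 = 0 ⇒ q = -5/3 or 11. On the upward-sloping branch, q* = 11.
Check: AVC at q = 11 is $70 ≤ P, so revenue covers variable cost.
Profit = P·q − TC = 334·11 − 1022 = $2652.

Produce at q = 11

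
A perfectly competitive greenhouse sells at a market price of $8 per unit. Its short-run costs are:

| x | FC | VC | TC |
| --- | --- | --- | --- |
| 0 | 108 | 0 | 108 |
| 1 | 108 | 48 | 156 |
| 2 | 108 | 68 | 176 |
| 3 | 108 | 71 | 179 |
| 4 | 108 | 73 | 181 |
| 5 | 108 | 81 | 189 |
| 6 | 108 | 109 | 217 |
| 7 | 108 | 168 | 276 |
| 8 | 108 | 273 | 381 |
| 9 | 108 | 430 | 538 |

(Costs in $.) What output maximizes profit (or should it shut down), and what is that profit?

Tabulate TR − TC: x=0: -108; x=1: -148; x=2: -160; x=3: -155; x=4: -149; x=5: -149; x=6: -169; x=7: -220; x=8: -317; x=9: -466.
Profit is highest at x = 0. Equivalently, the lowest AVC in the table is 81/5 ≈ $16.20 at x = 5, and P = $8 falls below it — price never covers variable cost, so the firm shuts down and loses only its fixed cost.

x = 0 (shut down); profit = -$108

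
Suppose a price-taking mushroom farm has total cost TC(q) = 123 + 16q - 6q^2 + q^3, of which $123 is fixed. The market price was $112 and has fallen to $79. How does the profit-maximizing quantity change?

MC = 16 - 12q + 3q^2; the shutdown threshold is min AVC = $7 (at q = 3).
With P = $112 above the shutdown price, P = MC gives q = 8.
At P = $79 ≥ min AVC, set P = MC: q = 7. The firm stays open but cuts output.

Output falls from 8 to 7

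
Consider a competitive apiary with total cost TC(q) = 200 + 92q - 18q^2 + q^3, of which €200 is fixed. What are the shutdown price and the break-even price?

AVC = 92 - 18q + q^2; minimized at q = 9, giving min AVC = €11. That is the shutdown price.
ATC = 200/q + 92 - 18q + q^2. Setting dATC/dq = −200/q^2 − 18 + 2q = 0 gives q = 10 (since 2·10^3 − 18·10^2 = 200).
min ATC = 200/10 + 92 − 18·10 + 10^2 = €32. That is the break-even price.
For €11 ≤ P < €32 the firm produces at a loss; below €11 it shuts down.

Shutdown price = €11; break-even price = €32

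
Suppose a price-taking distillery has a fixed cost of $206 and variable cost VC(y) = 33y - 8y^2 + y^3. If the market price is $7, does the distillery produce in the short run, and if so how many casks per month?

Shut down

From TC, MC = TC'(y) = 33 - 16y + 3y^2 and AVC = VC/y = 33 - 8y + y^2.
AVC hits its minimum where MC = AVC, at y = 4, giving min AVC = 33 - 8·4 + 4^2 = $17.
Since P = $7 < min AVC = $17, price fails to cover variable cost at any output.
Shutting down limits the loss to fixed cost, $206.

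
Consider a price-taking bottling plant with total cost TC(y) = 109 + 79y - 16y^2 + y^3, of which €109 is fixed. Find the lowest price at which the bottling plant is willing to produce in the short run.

Short-run supply begins at min AVC. From VC = 79y - 16y^2 + y^3, AVC = 79 - 16y + y^2.
dAVC/dy = -16 + 2y = 0 gives y = 8. min AVC = 79 - 16·8 + 8^2 = 15.
The firm shuts down for any P below €15.

€15 per unit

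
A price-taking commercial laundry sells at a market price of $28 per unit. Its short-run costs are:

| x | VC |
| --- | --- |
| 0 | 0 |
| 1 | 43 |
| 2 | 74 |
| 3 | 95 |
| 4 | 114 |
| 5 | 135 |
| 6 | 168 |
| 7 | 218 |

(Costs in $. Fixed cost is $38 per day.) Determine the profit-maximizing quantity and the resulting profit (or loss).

Tabulate TR − TC: x=0: -38; x=1: -53; x=2: -56; x=3: -49; x=4: -40; x=5: -33; x=6: -38; x=7: -60.
Profit is maximized at x = 5. AVC there is 135/5 = $27 ≤ P, so producing beats shutting down (which would give -$38).

x = 5; profit = -$33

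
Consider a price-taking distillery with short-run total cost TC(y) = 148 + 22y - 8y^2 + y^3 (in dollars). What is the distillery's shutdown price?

$6 per unit

The shutdown price is the minimum of AVC. VC = 22y - 8y^2 + y^3, so AVC = 22 - 8y + y^2.
dAVC/dy = -8 + 2y = 0 gives y = 4. min AVC = 22 - 8·4 + 4^2 = 6.
The firm shuts down for any P below $6.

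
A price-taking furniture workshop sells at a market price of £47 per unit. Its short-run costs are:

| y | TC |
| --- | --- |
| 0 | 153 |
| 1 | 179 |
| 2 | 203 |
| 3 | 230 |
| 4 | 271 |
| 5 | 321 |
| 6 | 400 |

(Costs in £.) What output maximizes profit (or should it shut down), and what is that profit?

Compute π = P·y − TC at each output: y=0: -153; y=1: -132; y=2: -109; y=3: -89; y=4: -83; y=5: -86; y=6: -118.
Profit is maximized at y = 4. AVC there is 118/4 = £29.50 ≤ P, so producing beats shutting down (which would give -£153).

y = 4; profit = -£83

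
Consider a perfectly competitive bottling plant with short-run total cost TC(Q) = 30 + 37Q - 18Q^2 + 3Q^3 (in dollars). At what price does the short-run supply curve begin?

$10 per unit

The shutdown price is the minimum of AVC. VC = 37Q - 18Q^2 + 3Q^3, so AVC = 37 - 18Q + 3Q^2.
dAVC/dQ = -18 + 6Q = 0 gives Q = 3. min AVC = 37 - 18·3 + 3·3^2 = 10.
For P < $10 the firm produces nothing.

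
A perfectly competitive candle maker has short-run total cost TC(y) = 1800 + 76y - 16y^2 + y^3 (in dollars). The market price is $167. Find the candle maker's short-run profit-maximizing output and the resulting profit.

AVC = 76 - 16y + y^2; min AVC = $12 at y = 8. Since P = $167 ≥ min AVC, the firm produces.
With MC = 76 - 32y + 3y^2, P = MC on the upward-sloping part at y* = 13.
TR = 167·13 = 2171. TC = 1800 + 481 = 2281. Profit = 2171 − 2281 = -$110.
By producing, the firm covers all variable cost plus $1690 of fixed cost; shutting down would lose the full $1800.

Profit = -$110 at y = 13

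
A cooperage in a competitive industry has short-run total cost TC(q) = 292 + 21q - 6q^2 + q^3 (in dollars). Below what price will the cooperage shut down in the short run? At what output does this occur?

$12 per unit, at q = 3

Short-run supply begins at min AVC. From VC = 21q - 6q^2 + q^3, AVC = 21 - 6q + q^2.
dAVC/dq = -6 + 2q = 0 gives q = 3. min AVC = 21 - 6·3 + 3^2 = 12.
So the shutdown price is $12.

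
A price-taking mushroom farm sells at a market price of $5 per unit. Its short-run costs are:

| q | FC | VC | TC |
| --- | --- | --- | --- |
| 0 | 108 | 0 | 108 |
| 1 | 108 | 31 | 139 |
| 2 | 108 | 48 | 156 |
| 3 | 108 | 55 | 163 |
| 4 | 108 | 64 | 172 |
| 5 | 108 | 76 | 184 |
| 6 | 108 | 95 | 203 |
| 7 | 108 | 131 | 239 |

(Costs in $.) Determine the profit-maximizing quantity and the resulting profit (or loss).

Compute π = P·q − TC at each output: q=0: -108; q=1: -134; q=2: -146; q=3: -148; q=4: -152; q=5: -159; q=6: -173; q=7: -204.
Profit is highest at q = 0. Equivalently, the lowest AVC in the table is 76/5 ≈ $15.20 at q = 5, and P = $5 falls below it — price never covers variable cost, so the firm shuts down and loses only its fixed cost.

q = 0 (shut down); profit = -$108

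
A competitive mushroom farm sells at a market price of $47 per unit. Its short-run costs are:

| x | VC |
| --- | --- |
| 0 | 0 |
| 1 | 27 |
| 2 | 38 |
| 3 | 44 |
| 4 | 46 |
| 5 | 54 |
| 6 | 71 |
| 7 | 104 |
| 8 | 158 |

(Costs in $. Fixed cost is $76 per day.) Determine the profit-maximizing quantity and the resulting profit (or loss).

x = 7; profit = $149

Profit at each row (π = 47x − TC): x=0: -76; x=1: -56; x=2: -20; x=3: 21; x=4: 66; x=5: 105; x=6: 135; x=7: 149; x=8: 142.
Profit is maximized at x = 7. AVC there is 104/7 = $14.86 ≤ P, so producing beats shutting down (which would give -$76).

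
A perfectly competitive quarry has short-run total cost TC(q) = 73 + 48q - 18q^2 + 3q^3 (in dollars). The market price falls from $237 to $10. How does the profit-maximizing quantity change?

Output falls from 7 to 0 (the firm shuts down)

AVC = 48 - 18q + 3q^2, minimized at q = 3 where min AVC = $21. MC = 48 - 36q + 9q^2.
With P = $237 above the shutdown price, P = MC gives q = 7.
At P = $10 < min AVC = $21, price no longer covers variable cost at any output, so the firm shuts down: q = 0.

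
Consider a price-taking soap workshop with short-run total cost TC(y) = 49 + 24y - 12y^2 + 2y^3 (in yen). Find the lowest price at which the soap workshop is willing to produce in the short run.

¥6 per unit

The firm shuts down when price falls below the minimum of average variable cost. AVC = VC/y = 24 - 12y + 2y^2.
At the minimum of AVC, MC = AVC. MC = 24 - 24y + 6y^2; setting MC = AVC gives 4y^2 - 12y = 0, so y = 3. min AVC = 6.
For P < ¥6 the firm produces nothing.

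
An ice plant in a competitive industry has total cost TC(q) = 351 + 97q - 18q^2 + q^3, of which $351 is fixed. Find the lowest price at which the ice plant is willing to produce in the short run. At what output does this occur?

$16 per unit, at q = 9

The firm shuts down when price falls below the minimum of average variable cost. AVC = VC/q = 97 - 18q + q^2.
dAVC/dq = -18 + 2q = 0 gives q = 9. min AVC = 97 - 18·9 + 9^2 = 16.
So the shutdown price is $16.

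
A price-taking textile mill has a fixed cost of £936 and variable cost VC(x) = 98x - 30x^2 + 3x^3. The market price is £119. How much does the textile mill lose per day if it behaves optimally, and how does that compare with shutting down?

AVC = 98 - 30x + 3x^2; min AVC = £23 at x = 5. Since P = £119 ≥ min AVC, the firm produces.
With MC = 98 - 60x + 9x^2, P = MC on the upward-sloping part at x* = 7.
TR = 119·7 = 833. TC = 936 + 245 = 1181. Profit = 833 − 1181 = -£348.
Shutting down would mean losing the fixed cost of £936, so operating at a loss of £348 is better by £588.

Profit = -£348 at x = 7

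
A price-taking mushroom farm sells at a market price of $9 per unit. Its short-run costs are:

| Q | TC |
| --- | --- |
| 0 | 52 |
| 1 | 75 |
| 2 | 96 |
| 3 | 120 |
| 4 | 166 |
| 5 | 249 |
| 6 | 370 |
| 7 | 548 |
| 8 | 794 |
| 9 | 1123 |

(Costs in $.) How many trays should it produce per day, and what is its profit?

Profit at each row (π = 9Q − TC): Q=0: -52; Q=1: -66; Q=2: -78; Q=3: -93; Q=4: -130; Q=5: -204; Q=6: -316; Q=7: -485; Q=8: -722; Q=9: -1042.
Profit is highest at Q = 0. Equivalently, the lowest AVC in the table is 44/2 ≈ $22 at Q = 2, and P = $9 falls below it — price never covers variable cost, so the firm shuts down and loses only its fixed cost.

Q = 0 (shut down); profit = -$52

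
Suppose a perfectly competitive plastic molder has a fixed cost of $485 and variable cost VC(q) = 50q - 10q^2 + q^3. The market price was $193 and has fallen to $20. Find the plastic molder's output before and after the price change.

MC = 50 - 20q + 3q^2; the shutdown threshold is min AVC = $25 (at q = 5).
With P = $193 above the shutdown price, P = MC gives q = 11.
At P = $20 < min AVC = $25, price no longer covers variable cost at any output, so the firm shuts down: q = 0.

Output falls from 11 to 0 (the firm shuts down)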